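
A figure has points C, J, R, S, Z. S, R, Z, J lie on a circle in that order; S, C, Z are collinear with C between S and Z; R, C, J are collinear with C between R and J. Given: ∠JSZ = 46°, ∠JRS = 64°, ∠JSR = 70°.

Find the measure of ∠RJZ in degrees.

∠RJZ = 24°

1. ∠JRZ = 46°  [same arc ZJ]
2. ∠JZR = 110°  [cyclic SRZJ, opposite ∠S+∠Z]
3. ∠RJZ = 24°  [△RZJ]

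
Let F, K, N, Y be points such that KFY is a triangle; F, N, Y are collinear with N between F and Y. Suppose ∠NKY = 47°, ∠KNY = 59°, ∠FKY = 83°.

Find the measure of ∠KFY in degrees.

∠KFY = 23°

1. ∠KYN = 74°  [△KNY]
2. ∠FYK = 74°  [N on ray YF]
3. ∠KFY = 23°  [△KFY]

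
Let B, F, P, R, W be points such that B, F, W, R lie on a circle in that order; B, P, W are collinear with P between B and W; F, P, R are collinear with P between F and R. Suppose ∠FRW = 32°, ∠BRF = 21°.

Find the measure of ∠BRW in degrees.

1. ∠FBW = 32°  [same arc FW]
2. ∠BWF = 21°  [same arc BF]
3. ∠BFW = 127°  [△BFW]
4. ∠BRW = 53°  [cyclic BFWR, opposite ∠F+∠R]

∠BRW = 53°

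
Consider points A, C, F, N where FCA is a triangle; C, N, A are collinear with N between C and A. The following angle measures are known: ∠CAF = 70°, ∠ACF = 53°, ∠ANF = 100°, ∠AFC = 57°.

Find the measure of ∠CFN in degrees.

1. ∠FCN = 53°  [N on ray CA]
2. ∠CNF = 80°  [linear pair at N on CA]
3. ∠CFN = 47°  [△FCN]

∠CFN = 47°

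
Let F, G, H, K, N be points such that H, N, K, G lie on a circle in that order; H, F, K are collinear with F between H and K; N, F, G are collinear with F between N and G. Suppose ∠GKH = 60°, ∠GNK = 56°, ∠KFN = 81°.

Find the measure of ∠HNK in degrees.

1. ∠GNH = 60°  [same arc HG]
2. ∠HKN = 43°  [△NFK]
3. ∠HFN = 99°  [linear pair at F on HK]
4. ∠KHN = 21°  [△HFN]
5. ∠HNK = 116°  [△HNK]

∠HNK = 116°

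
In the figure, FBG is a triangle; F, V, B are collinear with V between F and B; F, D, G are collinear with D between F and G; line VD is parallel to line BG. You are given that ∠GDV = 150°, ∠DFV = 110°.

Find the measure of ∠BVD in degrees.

1. ∠FDV = 30°  [linear pair at D on FG]
2. ∠DVF = 40°  [△FVD]
3. ∠BVD = 140°  [linear pair at V on FB]

∠BVD = 140°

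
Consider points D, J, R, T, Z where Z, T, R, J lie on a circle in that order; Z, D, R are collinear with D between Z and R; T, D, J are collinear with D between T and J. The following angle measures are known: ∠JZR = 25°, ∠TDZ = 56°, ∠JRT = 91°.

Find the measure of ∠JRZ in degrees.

1. ∠JTR = 25°  [same arc RJ]
2. ∠JDR = 56°  [vertical angles at D]
3. ∠RJT = 64°  [△TRJ]
4. ∠JRZ = 60°  [△RDJ]

∠JRZ = 60°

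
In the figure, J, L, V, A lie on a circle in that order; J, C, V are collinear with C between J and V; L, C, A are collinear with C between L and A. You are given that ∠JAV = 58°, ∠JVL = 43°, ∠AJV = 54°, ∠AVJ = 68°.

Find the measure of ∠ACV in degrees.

∠ACV = 97°

1. ∠JAL = 43°  [same arc JL]
2. ∠ACJ = 83°  [△JCA]
3. ∠ACV = 97°  [linear pair at C on JV]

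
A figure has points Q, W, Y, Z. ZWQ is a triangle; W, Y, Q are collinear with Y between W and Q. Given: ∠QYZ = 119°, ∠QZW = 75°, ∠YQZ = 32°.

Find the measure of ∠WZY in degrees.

1. ∠WYZ = 61°  [linear pair at Y on WQ]
2. ∠WQZ = 32°  [Y on ray QW]
3. ∠QWZ = 73°  [△ZWQ]
4. ∠YWZ = 73°  [Y on ray WQ]
5. ∠WZY = 46°  [△ZWY]

∠WZY = 46°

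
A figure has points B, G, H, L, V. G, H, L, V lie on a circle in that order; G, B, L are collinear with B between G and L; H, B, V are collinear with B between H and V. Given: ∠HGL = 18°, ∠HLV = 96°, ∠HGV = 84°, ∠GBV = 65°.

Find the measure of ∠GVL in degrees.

1. ∠HVL = 18°  [same arc HL]
2. ∠LHV = 66°  [△HLV]
3. ∠LBV = 115°  [linear pair at B on GL]
4. ∠GLV = 47°  [△LBV]
5. ∠LGV = 66°  [same arc LV]
6. ∠GVL = 67°  [△GLV]

∠GVL = 67°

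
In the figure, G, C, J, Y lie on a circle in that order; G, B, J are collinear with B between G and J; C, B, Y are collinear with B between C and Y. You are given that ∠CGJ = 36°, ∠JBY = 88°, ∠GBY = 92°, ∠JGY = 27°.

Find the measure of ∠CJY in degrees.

∠CJY = 117°

1. ∠CYJ = 36°  [same arc CJ]
2. ∠JCY = 27°  [same arc JY]
3. ∠CJY = 117°  [△CJY]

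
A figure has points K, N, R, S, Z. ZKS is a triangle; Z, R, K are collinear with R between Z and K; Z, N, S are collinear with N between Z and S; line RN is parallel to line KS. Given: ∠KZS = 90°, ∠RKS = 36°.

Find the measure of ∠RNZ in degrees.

1. ∠SKZ = 36°  [R on ray KZ]
2. ∠KSZ = 54°  [△ZKS]
3. ∠RNZ = 54°  [RN∥KS, corresponding at N]

∠RNZ = 54°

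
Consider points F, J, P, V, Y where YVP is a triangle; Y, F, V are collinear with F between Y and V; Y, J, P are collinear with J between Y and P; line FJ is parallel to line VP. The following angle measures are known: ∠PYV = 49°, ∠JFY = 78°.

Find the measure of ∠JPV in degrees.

1. ∠FYJ = 49°  [F on YV, J on YP]
2. ∠FJY = 53°  [△YFJ]
3. ∠FJP = 127°  [linear pair at J on YP]
4. ∠JPV = 53°  [FJ∥VP, co-interior at P–J]

∠JPV = 53°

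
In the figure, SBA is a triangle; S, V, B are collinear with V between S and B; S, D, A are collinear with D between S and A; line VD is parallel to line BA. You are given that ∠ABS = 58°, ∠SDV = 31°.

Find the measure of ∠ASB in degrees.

1. ∠DVS = 58°  [VD∥BA, corresponding at V]
2. ∠DSV = 91°  [△SVD]
3. ∠ASB = 91°  [V on SB, D on SA]

∠ASB = 91°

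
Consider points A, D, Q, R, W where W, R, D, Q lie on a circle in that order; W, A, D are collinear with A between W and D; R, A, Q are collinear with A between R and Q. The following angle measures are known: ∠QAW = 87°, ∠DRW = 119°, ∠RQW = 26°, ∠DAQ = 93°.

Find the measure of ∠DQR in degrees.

1. ∠DWQ = 67°  [△WAQ]
2. ∠DQW = 61°  [cyclic WRDQ, opposite ∠R+∠Q]
3. ∠QDW = 52°  [△WDQ]
4. ∠DQR = 35°  [△DAQ]

∠DQR = 35°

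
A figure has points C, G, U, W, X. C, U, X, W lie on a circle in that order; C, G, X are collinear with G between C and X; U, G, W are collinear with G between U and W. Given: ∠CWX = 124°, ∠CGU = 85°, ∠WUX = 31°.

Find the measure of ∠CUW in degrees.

1. ∠CUX = 56°  [cyclic CUXW, opposite ∠U+∠W]
2. ∠UGX = 95°  [linear pair at G on CX]
3. ∠CXU = 54°  [△UGX]
4. ∠UCX = 70°  [△CUX]
5. ∠CUW = 25°  [△CGU]

∠CUW = 25°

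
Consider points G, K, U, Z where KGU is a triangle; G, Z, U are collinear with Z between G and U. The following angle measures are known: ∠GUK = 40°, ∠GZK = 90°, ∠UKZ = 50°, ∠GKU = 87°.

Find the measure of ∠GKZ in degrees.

∠GKZ = 37°

1. ∠KGU = 53°  [△KGU]
2. ∠KGZ = 53°  [Z on ray GU]
3. ∠GKZ = 37°  [△KGZ]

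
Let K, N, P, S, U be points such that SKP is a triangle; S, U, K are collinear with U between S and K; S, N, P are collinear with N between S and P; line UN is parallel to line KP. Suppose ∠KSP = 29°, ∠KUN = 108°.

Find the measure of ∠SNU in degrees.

∠SNU = 79°

1. ∠NSU = 29°  [U on SK, N on SP]
2. ∠NUS = 72°  [linear pair at U on SK]
3. ∠SNU = 79°  [△SUN]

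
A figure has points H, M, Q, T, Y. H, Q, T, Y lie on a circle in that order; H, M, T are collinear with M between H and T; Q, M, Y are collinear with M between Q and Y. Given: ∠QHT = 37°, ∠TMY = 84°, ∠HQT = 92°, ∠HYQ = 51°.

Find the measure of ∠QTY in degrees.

∠QTY = 110°

1. ∠QYT = 37°  [same arc QT]
2. ∠HMY = 96°  [linear pair at M on HT]
3. ∠THY = 33°  [△HMY]
4. ∠TQY = 33°  [same arc TY]
5. ∠QTY = 110°  [△QTY]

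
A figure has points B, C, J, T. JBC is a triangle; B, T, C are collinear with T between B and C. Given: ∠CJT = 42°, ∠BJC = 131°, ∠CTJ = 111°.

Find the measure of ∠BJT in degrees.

∠BJT = 89°

1. ∠JCT = 27°  [△JTC]
2. ∠BTJ = 69°  [linear pair at T on BC]
3. ∠BCJ = 27°  [T on ray CB]
4. ∠CBJ = 22°  [△JBC]
5. ∠JBT = 22°  [T on ray BC]
6. ∠BJT = 89°  [△JBT]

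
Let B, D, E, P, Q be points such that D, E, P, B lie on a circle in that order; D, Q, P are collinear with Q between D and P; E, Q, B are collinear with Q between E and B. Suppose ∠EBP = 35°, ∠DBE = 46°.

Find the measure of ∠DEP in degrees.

1. ∠EDP = 35°  [same arc EP]
2. ∠DPE = 46°  [same arc DE]
3. ∠DEP = 99°  [△DEP]

∠DEP = 99°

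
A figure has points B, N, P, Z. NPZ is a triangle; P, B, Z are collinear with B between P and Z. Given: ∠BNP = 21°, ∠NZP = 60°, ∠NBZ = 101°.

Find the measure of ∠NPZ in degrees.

∠NPZ = 80°

1. ∠NBP = 79°  [linear pair at B on PZ]
2. ∠BPN = 80°  [△NPB]
3. ∠NPZ = 80°  [B on ray PZ]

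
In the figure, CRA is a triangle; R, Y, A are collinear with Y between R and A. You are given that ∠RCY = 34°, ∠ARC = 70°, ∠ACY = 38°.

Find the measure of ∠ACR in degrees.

1. ∠CRY = 70°  [Y on ray RA]
2. ∠CYR = 76°  [△CRY]
3. ∠AYC = 104°  [linear pair at Y on RA]
4. ∠CAY = 38°  [△CYA]
5. ∠CAR = 38°  [Y on ray AR]
6. ∠ACR = 72°  [△CRA]

∠ACR = 72°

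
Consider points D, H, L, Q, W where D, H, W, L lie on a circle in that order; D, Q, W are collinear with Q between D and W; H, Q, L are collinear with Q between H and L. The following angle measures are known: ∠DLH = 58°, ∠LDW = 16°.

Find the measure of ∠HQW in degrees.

1. ∠DWH = 58°  [same arc DH]
2. ∠LHW = 16°  [same arc WL]
3. ∠HQW = 106°  [△HQW]

∠HQW = 106°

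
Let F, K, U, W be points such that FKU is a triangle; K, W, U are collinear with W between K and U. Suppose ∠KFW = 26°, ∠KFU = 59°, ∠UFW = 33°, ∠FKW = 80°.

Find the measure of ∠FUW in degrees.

1. ∠FWK = 74°  [△FKW]
2. ∠FWU = 106°  [linear pair at W on KU]
3. ∠FUW = 41°  [△FWU]

∠FUW = 41°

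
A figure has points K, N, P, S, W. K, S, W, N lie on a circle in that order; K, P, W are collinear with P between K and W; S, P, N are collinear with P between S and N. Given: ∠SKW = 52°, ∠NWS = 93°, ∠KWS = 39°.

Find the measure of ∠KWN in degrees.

∠KWN = 54°

1. ∠SNW = 52°  [same arc SW]
2. ∠KSW = 89°  [△KSW]
3. ∠NSW = 35°  [△SWN]
4. ∠KNW = 91°  [cyclic KSWN, opposite ∠S+∠N]
5. ∠NKW = 35°  [same arc WN]
6. ∠KWN = 54°  [△KWN]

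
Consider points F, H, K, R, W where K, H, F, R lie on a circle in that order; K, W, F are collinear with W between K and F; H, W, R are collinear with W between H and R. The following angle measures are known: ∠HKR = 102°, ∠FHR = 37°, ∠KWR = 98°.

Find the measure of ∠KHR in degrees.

1. ∠FKR = 37°  [same arc FR]
2. ∠HRK = 45°  [△KWR]
3. ∠KHR = 33°  [△KHR]

∠KHR = 33°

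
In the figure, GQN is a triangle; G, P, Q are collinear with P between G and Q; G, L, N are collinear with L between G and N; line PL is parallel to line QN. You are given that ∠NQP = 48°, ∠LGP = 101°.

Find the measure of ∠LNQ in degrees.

∠LNQ = 31°

1. ∠GQN = 48°  [P on ray QG]
2. ∠NGQ = 101°  [P on GQ, L on GN]
3. ∠GNQ = 31°  [△GQN]
4. ∠LNQ = 31°  [L on ray NG]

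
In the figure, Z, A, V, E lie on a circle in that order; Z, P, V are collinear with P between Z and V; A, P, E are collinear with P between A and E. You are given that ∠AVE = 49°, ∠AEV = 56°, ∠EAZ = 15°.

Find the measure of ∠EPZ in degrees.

1. ∠AZE = 131°  [cyclic ZAVE, opposite ∠Z+∠V]
2. ∠EAV = 75°  [△AVE]
3. ∠AEZ = 34°  [△ZAE]
4. ∠EZV = 75°  [same arc VE]
5. ∠EPZ = 71°  [△ZPE]

∠EPZ = 71°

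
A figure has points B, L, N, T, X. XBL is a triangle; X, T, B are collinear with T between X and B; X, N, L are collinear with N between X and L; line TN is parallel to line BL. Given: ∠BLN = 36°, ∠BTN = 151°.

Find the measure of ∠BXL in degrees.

1. ∠BLX = 36°  [N on ray LX]
2. ∠NTX = 29°  [linear pair at T on XB]
3. ∠TNX = 36°  [TN∥BL, corresponding at N]
4. ∠NXT = 115°  [△XTN]
5. ∠BXL = 115°  [T on XB, N on XL]

∠BXL = 115°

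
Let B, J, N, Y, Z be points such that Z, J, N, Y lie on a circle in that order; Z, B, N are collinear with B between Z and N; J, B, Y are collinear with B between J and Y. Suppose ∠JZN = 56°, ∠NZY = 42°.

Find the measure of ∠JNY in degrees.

∠JNY = 82°

1. ∠JYN = 56°  [same arc JN]
2. ∠NJY = 42°  [same arc NY]
3. ∠JNY = 82°  [△JNY]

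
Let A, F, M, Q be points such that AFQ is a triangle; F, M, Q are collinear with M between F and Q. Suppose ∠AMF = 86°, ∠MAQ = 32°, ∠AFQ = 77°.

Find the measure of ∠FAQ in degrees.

∠FAQ = 49°

1. ∠AMQ = 94°  [linear pair at M on FQ]
2. ∠AQM = 54°  [△AMQ]
3. ∠AQF = 54°  [M on ray QF]
4. ∠FAQ = 49°  [△AFQ]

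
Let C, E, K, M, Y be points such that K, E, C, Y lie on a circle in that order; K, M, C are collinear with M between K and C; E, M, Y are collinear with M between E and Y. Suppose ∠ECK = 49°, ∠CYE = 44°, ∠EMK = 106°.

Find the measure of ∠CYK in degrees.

1. ∠CKE = 44°  [same arc EC]
2. ∠CEK = 87°  [△KEC]
3. ∠CYK = 93°  [cyclic KECY, opposite ∠E+∠Y]

∠CYK = 93°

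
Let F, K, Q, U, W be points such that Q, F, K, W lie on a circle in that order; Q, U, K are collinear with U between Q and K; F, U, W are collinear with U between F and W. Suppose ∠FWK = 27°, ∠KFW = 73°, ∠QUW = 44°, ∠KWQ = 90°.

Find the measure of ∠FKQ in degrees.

1. ∠FQK = 27°  [same arc FK]
2. ∠KFQ = 90°  [cyclic QFKW, opposite ∠F+∠W]
3. ∠FKQ = 63°  [△QFK]

∠FKQ = 63°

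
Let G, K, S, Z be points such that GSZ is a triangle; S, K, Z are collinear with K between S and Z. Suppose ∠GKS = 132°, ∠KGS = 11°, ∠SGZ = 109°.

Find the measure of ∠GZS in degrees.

∠GZS = 34°

1. ∠GSK = 37°  [△GSK]
2. ∠GSZ = 37°  [K on ray SZ]
3. ∠GZS = 34°  [△GSZ]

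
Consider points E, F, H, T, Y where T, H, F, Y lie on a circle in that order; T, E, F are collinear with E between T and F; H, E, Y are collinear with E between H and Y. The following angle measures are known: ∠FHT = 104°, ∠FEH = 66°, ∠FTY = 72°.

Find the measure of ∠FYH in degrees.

∠FYH = 34°

1. ∠FYT = 76°  [cyclic THFY, opposite ∠H+∠Y]
2. ∠TEY = 66°  [vertical angles at E]
3. ∠TFY = 32°  [△TFY]
4. ∠FEY = 114°  [linear pair at E on TF]
5. ∠FYH = 34°  [△FEY]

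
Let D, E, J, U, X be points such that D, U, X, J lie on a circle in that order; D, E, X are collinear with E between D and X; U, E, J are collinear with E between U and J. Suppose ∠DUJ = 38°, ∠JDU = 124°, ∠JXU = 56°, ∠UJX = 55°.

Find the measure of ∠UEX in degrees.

1. ∠DJU = 18°  [△DUJ]
2. ∠JUX = 69°  [△UXJ]
3. ∠DXU = 18°  [same arc DU]
4. ∠UEX = 93°  [△UEX]

∠UEX = 93°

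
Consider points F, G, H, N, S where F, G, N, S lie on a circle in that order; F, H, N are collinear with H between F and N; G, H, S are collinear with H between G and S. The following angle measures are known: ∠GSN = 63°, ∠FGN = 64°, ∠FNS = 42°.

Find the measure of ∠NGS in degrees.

1. ∠FSN = 116°  [cyclic FGNS, opposite ∠G+∠S]
2. ∠NFS = 22°  [△FNS]
3. ∠NGS = 22°  [same arc NS]

∠NGS = 22°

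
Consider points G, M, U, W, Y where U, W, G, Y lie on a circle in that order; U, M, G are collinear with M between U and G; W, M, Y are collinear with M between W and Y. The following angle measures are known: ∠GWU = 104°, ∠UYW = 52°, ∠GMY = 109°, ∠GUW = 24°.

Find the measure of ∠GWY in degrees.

1. ∠UGW = 52°  [△UWG]
2. ∠UMW = 109°  [vertical angles at M]
3. ∠GMW = 71°  [linear pair at M on UG]
4. ∠GWY = 57°  [△WMG]

∠GWY = 57°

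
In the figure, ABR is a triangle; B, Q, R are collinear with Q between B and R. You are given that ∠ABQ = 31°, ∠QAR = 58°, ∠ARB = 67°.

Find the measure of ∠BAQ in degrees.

∠BAQ = 24°

1. ∠ARQ = 67°  [Q on ray RB]
2. ∠AQR = 55°  [△AQR]
3. ∠AQB = 125°  [linear pair at Q on BR]
4. ∠BAQ = 24°  [△ABQ]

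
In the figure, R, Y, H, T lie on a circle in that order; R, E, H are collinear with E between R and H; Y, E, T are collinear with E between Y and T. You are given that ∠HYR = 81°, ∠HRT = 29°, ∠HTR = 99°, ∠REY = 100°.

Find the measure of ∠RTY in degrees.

∠RTY = 71°

1. ∠HYT = 29°  [same arc HT]
2. ∠HEY = 80°  [linear pair at E on RH]
3. ∠RHY = 71°  [△YEH]
4. ∠RTY = 71°  [same arc RY]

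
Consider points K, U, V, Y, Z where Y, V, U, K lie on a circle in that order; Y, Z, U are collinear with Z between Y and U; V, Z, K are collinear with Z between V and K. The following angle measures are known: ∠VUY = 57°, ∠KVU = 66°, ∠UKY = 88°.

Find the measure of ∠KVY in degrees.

∠KVY = 26°

1. ∠KYU = 66°  [same arc UK]
2. ∠KUY = 26°  [△YUK]
3. ∠KVY = 26°  [same arc YK]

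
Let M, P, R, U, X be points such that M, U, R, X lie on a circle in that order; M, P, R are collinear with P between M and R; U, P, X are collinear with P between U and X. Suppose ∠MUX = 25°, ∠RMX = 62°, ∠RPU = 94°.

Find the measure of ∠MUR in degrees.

∠MUR = 87°

1. ∠MRX = 25°  [same arc MX]
2. ∠MXR = 93°  [△MRX]
3. ∠MUR = 87°  [cyclic MURX, opposite ∠U+∠X]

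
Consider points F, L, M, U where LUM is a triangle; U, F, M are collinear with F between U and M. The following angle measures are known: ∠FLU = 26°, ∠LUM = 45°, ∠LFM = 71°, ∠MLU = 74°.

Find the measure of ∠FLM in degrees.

∠FLM = 48°

1. ∠LMU = 61°  [△LUM]
2. ∠FML = 61°  [F on ray MU]
3. ∠FLM = 48°  [△LFM]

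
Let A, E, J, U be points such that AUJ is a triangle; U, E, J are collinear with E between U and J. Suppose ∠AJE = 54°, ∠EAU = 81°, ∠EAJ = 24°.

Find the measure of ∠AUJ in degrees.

∠AUJ = 21°

1. ∠AEJ = 102°  [△AEJ]
2. ∠AEU = 78°  [linear pair at E on UJ]
3. ∠AUE = 21°  [△AUE]
4. ∠AUJ = 21°  [E on ray UJ]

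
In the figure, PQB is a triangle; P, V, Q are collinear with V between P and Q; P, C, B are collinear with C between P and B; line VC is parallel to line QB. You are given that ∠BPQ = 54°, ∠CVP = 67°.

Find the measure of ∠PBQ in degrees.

∠PBQ = 59°

1. ∠CPV = 54°  [V on PQ, C on PB]
2. ∠PCV = 59°  [△PVC]
3. ∠PBQ = 59°  [VC∥QB, corresponding at C]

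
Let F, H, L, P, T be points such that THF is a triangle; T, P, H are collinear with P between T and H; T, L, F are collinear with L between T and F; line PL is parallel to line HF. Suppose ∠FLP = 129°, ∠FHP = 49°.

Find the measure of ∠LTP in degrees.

∠LTP = 80°

1. ∠PLT = 51°  [linear pair at L on TF]
2. ∠FHT = 49°  [P on ray HT]
3. ∠HFT = 51°  [PL∥HF, corresponding at L]
4. ∠FTH = 80°  [△THF]
5. ∠LTP = 80°  [P on TH, L on TF]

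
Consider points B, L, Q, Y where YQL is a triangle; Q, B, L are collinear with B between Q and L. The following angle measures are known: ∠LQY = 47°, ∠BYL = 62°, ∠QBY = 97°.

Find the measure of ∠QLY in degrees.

∠QLY = 35°

1. ∠LBY = 83°  [linear pair at B on QL]
2. ∠BLY = 35°  [△YBL]
3. ∠QLY = 35°  [B on ray LQ]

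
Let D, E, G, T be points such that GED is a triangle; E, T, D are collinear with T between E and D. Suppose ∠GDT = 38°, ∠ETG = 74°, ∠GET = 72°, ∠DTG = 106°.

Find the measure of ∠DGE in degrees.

1. ∠EDG = 38°  [T on ray DE]
2. ∠DEG = 72°  [T on ray ED]
3. ∠DGE = 70°  [△GED]

∠DGE = 70°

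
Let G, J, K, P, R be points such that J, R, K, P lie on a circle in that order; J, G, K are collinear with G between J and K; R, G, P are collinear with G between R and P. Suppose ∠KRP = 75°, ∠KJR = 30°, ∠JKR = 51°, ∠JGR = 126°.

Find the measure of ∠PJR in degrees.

∠PJR = 105°

1. ∠JRP = 24°  [△JGR]
2. ∠JPR = 51°  [same arc JR]
3. ∠PJR = 105°  [△JRP]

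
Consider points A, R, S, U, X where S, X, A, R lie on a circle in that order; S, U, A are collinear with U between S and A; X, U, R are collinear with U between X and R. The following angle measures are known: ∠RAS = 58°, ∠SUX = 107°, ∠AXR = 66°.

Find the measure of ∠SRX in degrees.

1. ∠AUR = 107°  [vertical angles at U]
2. ∠ASR = 66°  [same arc AR]
3. ∠RUS = 73°  [linear pair at U on SA]
4. ∠SRX = 41°  [△SUR]

∠SRX = 41°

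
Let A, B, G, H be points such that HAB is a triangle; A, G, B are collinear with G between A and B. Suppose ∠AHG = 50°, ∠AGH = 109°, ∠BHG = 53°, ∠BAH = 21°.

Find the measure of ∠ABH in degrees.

∠ABH = 56°

1. ∠BGH = 71°  [linear pair at G on AB]
2. ∠GBH = 56°  [△HGB]
3. ∠ABH = 56°  [G on ray BA]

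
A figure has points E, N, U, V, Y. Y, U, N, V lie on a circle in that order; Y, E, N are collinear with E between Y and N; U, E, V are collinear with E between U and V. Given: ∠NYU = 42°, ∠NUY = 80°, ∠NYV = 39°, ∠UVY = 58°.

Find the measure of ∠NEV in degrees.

∠NEV = 97°

1. ∠NVU = 42°  [same arc UN]
2. ∠NVY = 100°  [cyclic YUNV, opposite ∠U+∠V]
3. ∠VNY = 41°  [△YNV]
4. ∠NEV = 97°  [△NEV]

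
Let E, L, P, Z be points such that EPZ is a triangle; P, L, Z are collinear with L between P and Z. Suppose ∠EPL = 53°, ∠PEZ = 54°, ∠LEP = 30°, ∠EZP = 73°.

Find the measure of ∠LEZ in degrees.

∠LEZ = 24°

1. ∠ELP = 97°  [△EPL]
2. ∠EZL = 73°  [L on ray ZP]
3. ∠ELZ = 83°  [linear pair at L on PZ]
4. ∠LEZ = 24°  [△ELZ]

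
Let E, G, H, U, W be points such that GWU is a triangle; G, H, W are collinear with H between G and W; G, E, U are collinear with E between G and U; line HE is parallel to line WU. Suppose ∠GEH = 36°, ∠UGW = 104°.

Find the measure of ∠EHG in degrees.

1. ∠GUW = 36°  [HE∥WU, corresponding at E]
2. ∠GWU = 40°  [△GWU]
3. ∠EHG = 40°  [HE∥WU, corresponding at H]

∠EHG = 40°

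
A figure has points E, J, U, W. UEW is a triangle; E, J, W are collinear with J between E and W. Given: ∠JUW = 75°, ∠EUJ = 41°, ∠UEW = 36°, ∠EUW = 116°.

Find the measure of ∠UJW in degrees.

1. ∠EWU = 28°  [△UEW]
2. ∠JWU = 28°  [J on ray WE]
3. ∠UJW = 77°  [△UJW]

∠UJW = 77°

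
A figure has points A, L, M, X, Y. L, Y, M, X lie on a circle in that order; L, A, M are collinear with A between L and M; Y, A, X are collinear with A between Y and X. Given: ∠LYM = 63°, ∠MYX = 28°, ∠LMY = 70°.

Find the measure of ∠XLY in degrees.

∠XLY = 75°

1. ∠LXM = 117°  [cyclic LYMX, opposite ∠Y+∠X]
2. ∠MLX = 28°  [same arc MX]
3. ∠LXY = 70°  [same arc LY]
4. ∠LMX = 35°  [△LMX]
5. ∠LYX = 35°  [same arc LX]
6. ∠XLY = 75°  [△LYX]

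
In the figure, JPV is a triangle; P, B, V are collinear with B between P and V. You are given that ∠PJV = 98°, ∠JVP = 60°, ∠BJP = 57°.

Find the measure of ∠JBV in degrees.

1. ∠JPV = 22°  [△JPV]
2. ∠BPJ = 22°  [B on ray PV]
3. ∠JBP = 101°  [△JPB]
4. ∠JBV = 79°  [linear pair at B on PV]

∠JBV = 79°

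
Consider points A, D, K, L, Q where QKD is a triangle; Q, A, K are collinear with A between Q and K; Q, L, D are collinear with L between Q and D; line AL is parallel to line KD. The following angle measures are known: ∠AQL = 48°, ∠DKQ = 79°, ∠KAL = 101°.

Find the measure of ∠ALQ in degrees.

1. ∠DQK = 48°  [A on QK, L on QD]
2. ∠KDQ = 53°  [△QKD]
3. ∠ALQ = 53°  [AL∥KD, corresponding at L]

∠ALQ = 53°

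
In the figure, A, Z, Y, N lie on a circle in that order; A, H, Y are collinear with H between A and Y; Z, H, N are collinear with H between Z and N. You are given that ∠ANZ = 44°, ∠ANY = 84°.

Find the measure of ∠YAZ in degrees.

1. ∠AYZ = 44°  [same arc AZ]
2. ∠AZY = 96°  [cyclic AZYN, opposite ∠Z+∠N]
3. ∠YAZ = 40°  [△AZY]

∠YAZ = 40°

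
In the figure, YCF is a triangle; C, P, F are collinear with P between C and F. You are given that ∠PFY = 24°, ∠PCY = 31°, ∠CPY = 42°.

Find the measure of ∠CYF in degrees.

∠CYF = 125°

1. ∠CFY = 24°  [P on ray FC]
2. ∠FCY = 31°  [P on ray CF]
3. ∠CYF = 125°  [△YCF]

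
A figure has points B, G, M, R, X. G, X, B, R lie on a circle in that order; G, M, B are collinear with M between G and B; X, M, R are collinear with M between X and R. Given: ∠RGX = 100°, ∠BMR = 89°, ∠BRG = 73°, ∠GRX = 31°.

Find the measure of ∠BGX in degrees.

∠BGX = 42°

1. ∠GXR = 49°  [△GXR]
2. ∠GMX = 89°  [vertical angles at M]
3. ∠BGX = 42°  [△GMX]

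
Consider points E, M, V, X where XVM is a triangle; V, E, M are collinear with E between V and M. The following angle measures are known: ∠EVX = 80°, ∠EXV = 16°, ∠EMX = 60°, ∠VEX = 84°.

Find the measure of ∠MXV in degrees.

1. ∠MVX = 80°  [E on ray VM]
2. ∠VMX = 60°  [E on ray MV]
3. ∠MXV = 40°  [△XVM]

∠MXV = 40°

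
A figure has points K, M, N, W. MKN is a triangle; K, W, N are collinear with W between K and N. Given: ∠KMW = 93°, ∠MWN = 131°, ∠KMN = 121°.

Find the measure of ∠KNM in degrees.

∠KNM = 21°

1. ∠KWM = 49°  [linear pair at W on KN]
2. ∠MKW = 38°  [△MKW]
3. ∠MKN = 38°  [W on ray KN]
4. ∠KNM = 21°  [△MKN]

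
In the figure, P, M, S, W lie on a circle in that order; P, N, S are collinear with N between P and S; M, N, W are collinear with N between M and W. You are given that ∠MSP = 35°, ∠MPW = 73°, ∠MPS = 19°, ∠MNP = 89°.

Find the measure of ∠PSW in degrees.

1. ∠MWP = 35°  [same arc PM]
2. ∠PMW = 72°  [△PMW]
3. ∠PSW = 72°  [same arc PW]

∠PSW = 72°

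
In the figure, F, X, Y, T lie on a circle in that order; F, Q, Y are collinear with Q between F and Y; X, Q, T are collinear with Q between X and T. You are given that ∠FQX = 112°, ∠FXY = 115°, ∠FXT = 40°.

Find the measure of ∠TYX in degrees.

1. ∠TQY = 112°  [vertical angles at Q]
2. ∠XQY = 68°  [linear pair at Q on FY]
3. ∠XFY = 28°  [△FQX]
4. ∠FYX = 37°  [△FXY]
5. ∠FYT = 40°  [same arc FT]
6. ∠XTY = 28°  [△YQT]
7. ∠TXY = 75°  [△XQY]
8. ∠TYX = 77°  [△XYT]

∠TYX = 77°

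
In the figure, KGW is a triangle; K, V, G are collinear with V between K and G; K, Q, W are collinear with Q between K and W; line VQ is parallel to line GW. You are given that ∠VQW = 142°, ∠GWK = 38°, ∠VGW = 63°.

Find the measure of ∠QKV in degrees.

∠QKV = 79°

1. ∠KGW = 63°  [V on ray GK]
2. ∠GKW = 79°  [△KGW]
3. ∠QKV = 79°  [V on KG, Q on KW]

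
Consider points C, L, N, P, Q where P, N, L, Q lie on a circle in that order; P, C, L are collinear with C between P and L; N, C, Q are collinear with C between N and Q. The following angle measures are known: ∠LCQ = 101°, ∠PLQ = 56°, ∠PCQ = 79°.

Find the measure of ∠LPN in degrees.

∠LPN = 23°

1. ∠NCP = 101°  [vertical angles at C]
2. ∠PNQ = 56°  [same arc PQ]
3. ∠LPN = 23°  [△PCN]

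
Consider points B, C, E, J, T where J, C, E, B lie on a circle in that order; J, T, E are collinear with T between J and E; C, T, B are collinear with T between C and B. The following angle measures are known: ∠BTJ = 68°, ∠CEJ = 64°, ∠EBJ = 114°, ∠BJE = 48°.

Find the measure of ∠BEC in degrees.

1. ∠CTE = 68°  [vertical angles at T]
2. ∠BTE = 112°  [linear pair at T on JE]
3. ∠BCE = 48°  [△CTE]
4. ∠BEJ = 18°  [△JEB]
5. ∠CBE = 50°  [△ETB]
6. ∠BEC = 82°  [△CEB]

∠BEC = 82°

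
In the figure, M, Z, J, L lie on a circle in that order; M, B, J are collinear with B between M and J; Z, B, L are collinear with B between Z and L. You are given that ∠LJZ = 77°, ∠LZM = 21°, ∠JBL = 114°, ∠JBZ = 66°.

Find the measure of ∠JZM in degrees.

1. ∠LMZ = 103°  [cyclic MZJL, opposite ∠M+∠J]
2. ∠MLZ = 56°  [△MZL]
3. ∠MBZ = 114°  [vertical angles at B]
4. ∠MJZ = 56°  [same arc MZ]
5. ∠JMZ = 45°  [△MBZ]
6. ∠JZM = 79°  [△MZJ]

∠JZM = 79°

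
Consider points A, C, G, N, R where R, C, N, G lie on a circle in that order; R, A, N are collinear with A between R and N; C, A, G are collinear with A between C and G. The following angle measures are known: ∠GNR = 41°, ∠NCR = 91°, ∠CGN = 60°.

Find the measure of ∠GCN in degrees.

∠GCN = 50°

1. ∠NGR = 89°  [cyclic RCNG, opposite ∠C+∠G]
2. ∠GRN = 50°  [△RNG]
3. ∠GCN = 50°  [same arc NG]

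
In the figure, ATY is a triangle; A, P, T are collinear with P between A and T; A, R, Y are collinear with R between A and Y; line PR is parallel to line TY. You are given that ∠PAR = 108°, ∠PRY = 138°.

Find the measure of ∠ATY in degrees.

∠ATY = 30°

1. ∠ARP = 42°  [linear pair at R on AY]
2. ∠APR = 30°  [△APR]
3. ∠ATY = 30°  [PR∥TY, corresponding at P]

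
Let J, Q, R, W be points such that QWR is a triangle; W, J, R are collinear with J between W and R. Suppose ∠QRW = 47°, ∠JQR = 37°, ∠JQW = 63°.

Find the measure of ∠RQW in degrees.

1. ∠JRQ = 47°  [J on ray RW]
2. ∠QJR = 96°  [△QJR]
3. ∠QJW = 84°  [linear pair at J on WR]
4. ∠JWQ = 33°  [△QWJ]
5. ∠QWR = 33°  [J on ray WR]
6. ∠RQW = 100°  [△QWR]

∠RQW = 100°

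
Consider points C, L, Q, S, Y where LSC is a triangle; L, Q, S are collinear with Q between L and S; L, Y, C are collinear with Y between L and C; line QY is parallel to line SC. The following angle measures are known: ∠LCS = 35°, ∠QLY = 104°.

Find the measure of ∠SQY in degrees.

1. ∠LYQ = 35°  [QY∥SC, corresponding at Y]
2. ∠LQY = 41°  [△LQY]
3. ∠SQY = 139°  [linear pair at Q on LS]

∠SQY = 139°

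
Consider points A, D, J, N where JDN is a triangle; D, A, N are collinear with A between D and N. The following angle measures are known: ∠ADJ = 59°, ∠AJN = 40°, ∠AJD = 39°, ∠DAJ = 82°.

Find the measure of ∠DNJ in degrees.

1. ∠JAN = 98°  [linear pair at A on DN]
2. ∠ANJ = 42°  [△JAN]
3. ∠DNJ = 42°  [A on ray ND]

∠DNJ = 42°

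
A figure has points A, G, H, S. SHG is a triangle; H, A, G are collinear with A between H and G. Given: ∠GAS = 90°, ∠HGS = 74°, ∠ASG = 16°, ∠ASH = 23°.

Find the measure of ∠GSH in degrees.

∠GSH = 39°

1. ∠HAS = 90°  [linear pair at A on HG]
2. ∠AHS = 67°  [△SHA]
3. ∠GHS = 67°  [A on ray HG]
4. ∠GSH = 39°  [△SHG]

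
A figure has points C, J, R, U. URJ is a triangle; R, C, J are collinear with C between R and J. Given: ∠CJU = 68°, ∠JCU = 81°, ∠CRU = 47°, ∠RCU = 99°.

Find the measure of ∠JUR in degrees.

1. ∠RJU = 68°  [C on ray JR]
2. ∠JRU = 47°  [C on ray RJ]
3. ∠JUR = 65°  [△URJ]

∠JUR = 65°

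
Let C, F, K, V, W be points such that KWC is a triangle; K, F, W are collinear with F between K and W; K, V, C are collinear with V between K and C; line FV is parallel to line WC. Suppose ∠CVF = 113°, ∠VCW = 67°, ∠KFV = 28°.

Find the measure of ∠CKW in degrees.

1. ∠KCW = 67°  [V on ray CK]
2. ∠CWK = 28°  [FV∥WC, corresponding at F]
3. ∠CKW = 85°  [△KWC]

∠CKW = 85°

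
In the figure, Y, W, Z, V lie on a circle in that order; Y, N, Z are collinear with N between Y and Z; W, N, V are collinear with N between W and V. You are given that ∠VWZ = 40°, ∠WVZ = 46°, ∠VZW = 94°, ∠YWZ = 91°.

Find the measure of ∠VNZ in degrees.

1. ∠VYZ = 40°  [same arc ZV]
2. ∠YVZ = 89°  [cyclic YWZV, opposite ∠W+∠V]
3. ∠VZY = 51°  [△YZV]
4. ∠VNZ = 83°  [△ZNV]

∠VNZ = 83°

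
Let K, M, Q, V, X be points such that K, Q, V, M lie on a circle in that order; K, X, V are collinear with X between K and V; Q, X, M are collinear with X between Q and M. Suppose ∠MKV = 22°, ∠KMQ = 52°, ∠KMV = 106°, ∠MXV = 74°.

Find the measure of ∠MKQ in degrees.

∠MKQ = 76°

1. ∠MQV = 22°  [same arc VM]
2. ∠KVM = 52°  [△KVM]
3. ∠QMV = 54°  [△VXM]
4. ∠MVQ = 104°  [△QVM]
5. ∠MKQ = 76°  [cyclic KQVM, opposite ∠K+∠V]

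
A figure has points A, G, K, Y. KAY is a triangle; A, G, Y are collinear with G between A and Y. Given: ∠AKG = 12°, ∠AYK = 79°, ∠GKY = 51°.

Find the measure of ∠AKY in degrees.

∠AKY = 63°

1. ∠GYK = 79°  [G on ray YA]
2. ∠KGY = 50°  [△KGY]
3. ∠AGK = 130°  [linear pair at G on AY]
4. ∠GAK = 38°  [△KAG]
5. ∠KAY = 38°  [G on ray AY]
6. ∠AKY = 63°  [△KAY]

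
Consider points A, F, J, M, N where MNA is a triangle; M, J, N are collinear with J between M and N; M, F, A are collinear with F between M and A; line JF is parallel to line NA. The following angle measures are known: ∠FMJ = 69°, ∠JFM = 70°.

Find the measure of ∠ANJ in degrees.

1. ∠FJM = 41°  [△MJF]
2. ∠FJN = 139°  [linear pair at J on MN]
3. ∠ANJ = 41°  [JF∥NA, co-interior at N–J]

∠ANJ = 41°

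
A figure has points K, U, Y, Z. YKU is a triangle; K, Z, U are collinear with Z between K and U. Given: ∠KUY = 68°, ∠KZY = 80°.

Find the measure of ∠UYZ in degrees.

1. ∠YUZ = 68°  [Z on ray UK]
2. ∠UZY = 100°  [linear pair at Z on KU]
3. ∠UYZ = 12°  [△YZU]

∠UYZ = 12°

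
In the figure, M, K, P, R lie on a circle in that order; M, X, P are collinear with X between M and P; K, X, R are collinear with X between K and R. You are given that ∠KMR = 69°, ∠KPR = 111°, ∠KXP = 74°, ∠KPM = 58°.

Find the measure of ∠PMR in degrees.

1. ∠MXR = 74°  [vertical angles at X]
2. ∠KRM = 58°  [same arc MK]
3. ∠PMR = 48°  [△MXR]

∠PMR = 48°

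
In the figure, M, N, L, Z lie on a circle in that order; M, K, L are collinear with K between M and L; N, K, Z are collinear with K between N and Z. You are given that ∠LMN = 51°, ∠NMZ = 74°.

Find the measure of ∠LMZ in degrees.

1. ∠LZN = 51°  [same arc NL]
2. ∠NLZ = 106°  [cyclic MNLZ, opposite ∠M+∠L]
3. ∠LNZ = 23°  [△NLZ]
4. ∠LMZ = 23°  [same arc LZ]

∠LMZ = 23°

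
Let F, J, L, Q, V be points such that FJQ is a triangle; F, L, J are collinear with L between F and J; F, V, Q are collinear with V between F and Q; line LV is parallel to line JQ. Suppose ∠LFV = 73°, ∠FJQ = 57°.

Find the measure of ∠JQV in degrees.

∠JQV = 50°

1. ∠JFQ = 73°  [L on FJ, V on FQ]
2. ∠FQJ = 50°  [△FJQ]
3. ∠JQV = 50°  [V on ray QF]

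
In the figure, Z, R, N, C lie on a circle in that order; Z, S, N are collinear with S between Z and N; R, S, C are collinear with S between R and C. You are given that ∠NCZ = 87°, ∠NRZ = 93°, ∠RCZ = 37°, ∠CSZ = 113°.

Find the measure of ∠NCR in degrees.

1. ∠CZN = 30°  [△ZSC]
2. ∠CSN = 67°  [linear pair at S on ZN]
3. ∠CNZ = 63°  [△ZNC]
4. ∠NCR = 50°  [△NSC]

∠NCR = 50°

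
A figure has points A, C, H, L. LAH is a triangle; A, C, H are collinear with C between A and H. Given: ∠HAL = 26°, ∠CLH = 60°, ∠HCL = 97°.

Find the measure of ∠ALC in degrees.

∠ALC = 71°

1. ∠CAL = 26°  [C on ray AH]
2. ∠ACL = 83°  [linear pair at C on AH]
3. ∠ALC = 71°  [△LAC]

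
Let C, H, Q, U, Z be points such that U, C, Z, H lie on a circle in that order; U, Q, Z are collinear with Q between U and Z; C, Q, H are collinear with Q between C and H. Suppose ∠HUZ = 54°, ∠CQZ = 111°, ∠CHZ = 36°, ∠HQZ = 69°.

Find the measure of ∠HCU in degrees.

1. ∠CQU = 69°  [linear pair at Q on UZ]
2. ∠CUZ = 36°  [same arc CZ]
3. ∠HCU = 75°  [△UQC]

∠HCU = 75°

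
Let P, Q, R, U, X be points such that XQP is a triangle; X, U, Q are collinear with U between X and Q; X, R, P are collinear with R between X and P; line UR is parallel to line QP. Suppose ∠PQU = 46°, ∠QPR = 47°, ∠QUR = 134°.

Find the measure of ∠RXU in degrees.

1. ∠QPX = 47°  [R on ray PX]
2. ∠RUX = 46°  [linear pair at U on XQ]
3. ∠URX = 47°  [UR∥QP, corresponding at R]
4. ∠RXU = 87°  [△XUR]

∠RXU = 87°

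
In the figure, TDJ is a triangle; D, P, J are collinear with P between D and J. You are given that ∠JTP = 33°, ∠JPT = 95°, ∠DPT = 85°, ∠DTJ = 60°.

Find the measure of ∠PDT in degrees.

1. ∠PJT = 52°  [△TPJ]
2. ∠DJT = 52°  [P on ray JD]
3. ∠JDT = 68°  [△TDJ]
4. ∠PDT = 68°  [P on ray DJ]

∠PDT = 68°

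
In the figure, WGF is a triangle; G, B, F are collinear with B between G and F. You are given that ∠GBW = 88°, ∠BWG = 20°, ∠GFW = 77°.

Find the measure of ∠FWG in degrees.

∠FWG = 31°

1. ∠BGW = 72°  [△WGB]
2. ∠FGW = 72°  [B on ray GF]
3. ∠FWG = 31°  [△WGF]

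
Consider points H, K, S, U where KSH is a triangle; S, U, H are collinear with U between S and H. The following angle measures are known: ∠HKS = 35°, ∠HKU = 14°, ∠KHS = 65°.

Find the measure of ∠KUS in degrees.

∠KUS = 79°

1. ∠KHU = 65°  [U on ray HS]
2. ∠HUK = 101°  [△KUH]
3. ∠KUS = 79°  [linear pair at U on SH]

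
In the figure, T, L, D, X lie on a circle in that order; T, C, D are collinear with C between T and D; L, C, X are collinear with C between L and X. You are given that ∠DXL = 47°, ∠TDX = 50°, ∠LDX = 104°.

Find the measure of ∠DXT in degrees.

1. ∠DLX = 29°  [△LDX]
2. ∠DTX = 29°  [same arc DX]
3. ∠DXT = 101°  [△TDX]

∠DXT = 101°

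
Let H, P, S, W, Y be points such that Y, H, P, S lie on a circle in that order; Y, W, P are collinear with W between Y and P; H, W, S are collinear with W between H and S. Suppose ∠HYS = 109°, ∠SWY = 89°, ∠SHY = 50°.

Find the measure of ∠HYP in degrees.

∠HYP = 39°

1. ∠HWP = 89°  [vertical angles at W]
2. ∠HWY = 91°  [linear pair at W on YP]
3. ∠HYP = 39°  [△YWH]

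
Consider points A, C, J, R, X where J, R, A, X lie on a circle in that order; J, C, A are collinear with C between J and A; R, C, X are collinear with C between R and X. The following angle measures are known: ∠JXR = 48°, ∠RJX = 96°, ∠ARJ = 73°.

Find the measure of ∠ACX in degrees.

1. ∠JAR = 48°  [same arc JR]
2. ∠JRX = 36°  [△JRX]
3. ∠AJR = 59°  [△JRA]
4. ∠JAX = 36°  [same arc JX]
5. ∠AXR = 59°  [same arc RA]
6. ∠ACX = 85°  [△ACX]

∠ACX = 85°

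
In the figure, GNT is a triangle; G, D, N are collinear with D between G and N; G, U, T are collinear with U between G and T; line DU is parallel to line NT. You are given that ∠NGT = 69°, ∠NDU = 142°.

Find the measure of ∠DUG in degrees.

∠DUG = 73°

1. ∠DGU = 69°  [D on GN, U on GT]
2. ∠GDU = 38°  [linear pair at D on GN]
3. ∠DUG = 73°  [△GDU]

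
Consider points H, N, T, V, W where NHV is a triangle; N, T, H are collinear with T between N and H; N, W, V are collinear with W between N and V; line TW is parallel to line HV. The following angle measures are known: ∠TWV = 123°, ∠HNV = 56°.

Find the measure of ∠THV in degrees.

1. ∠NWT = 57°  [linear pair at W on NV]
2. ∠TNW = 56°  [T on NH, W on NV]
3. ∠NTW = 67°  [△NTW]
4. ∠HTW = 113°  [linear pair at T on NH]
5. ∠THV = 67°  [TW∥HV, co-interior at H–T]

∠THV = 67°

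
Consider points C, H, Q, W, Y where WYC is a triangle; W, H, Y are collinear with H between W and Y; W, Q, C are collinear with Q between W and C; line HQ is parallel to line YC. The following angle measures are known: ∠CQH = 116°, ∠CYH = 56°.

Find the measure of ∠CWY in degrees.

∠CWY = 60°

1. ∠HQW = 64°  [linear pair at Q on WC]
2. ∠CYW = 56°  [H on ray YW]
3. ∠WCY = 64°  [HQ∥YC, corresponding at Q]
4. ∠CWY = 60°  [△WYC]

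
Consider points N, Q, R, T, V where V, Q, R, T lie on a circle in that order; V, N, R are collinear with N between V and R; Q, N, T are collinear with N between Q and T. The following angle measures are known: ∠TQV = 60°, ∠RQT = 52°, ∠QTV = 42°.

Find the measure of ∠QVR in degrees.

1. ∠TRV = 60°  [same arc VT]
2. ∠RVT = 52°  [same arc RT]
3. ∠QRV = 42°  [same arc VQ]
4. ∠RTV = 68°  [△VRT]
5. ∠RQV = 112°  [cyclic VQRT, opposite ∠Q+∠T]
6. ∠QVR = 26°  [△VQR]

∠QVR = 26°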